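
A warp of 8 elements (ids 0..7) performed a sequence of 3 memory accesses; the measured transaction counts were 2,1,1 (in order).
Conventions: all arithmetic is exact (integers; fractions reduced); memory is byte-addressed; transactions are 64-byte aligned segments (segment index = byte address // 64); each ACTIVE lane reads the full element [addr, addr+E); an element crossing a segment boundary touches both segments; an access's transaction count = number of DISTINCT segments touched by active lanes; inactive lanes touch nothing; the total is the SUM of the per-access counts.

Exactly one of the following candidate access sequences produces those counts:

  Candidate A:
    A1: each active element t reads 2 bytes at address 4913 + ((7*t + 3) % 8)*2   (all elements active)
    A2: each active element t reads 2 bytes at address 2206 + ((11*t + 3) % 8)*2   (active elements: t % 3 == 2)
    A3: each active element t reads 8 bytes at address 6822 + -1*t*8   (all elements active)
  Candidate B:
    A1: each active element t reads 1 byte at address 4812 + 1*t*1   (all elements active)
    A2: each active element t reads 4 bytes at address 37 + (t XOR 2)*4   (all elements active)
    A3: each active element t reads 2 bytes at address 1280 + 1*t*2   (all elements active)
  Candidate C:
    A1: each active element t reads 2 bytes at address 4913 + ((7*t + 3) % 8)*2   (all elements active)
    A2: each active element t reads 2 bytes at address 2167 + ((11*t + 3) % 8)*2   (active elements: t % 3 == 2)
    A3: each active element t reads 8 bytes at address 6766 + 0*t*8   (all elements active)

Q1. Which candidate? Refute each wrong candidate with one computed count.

A: A3 gives 2 transactions, not 1
B: A1 gives 1 transaction, not 2
C: all counts match (2,1,1)

Answer: C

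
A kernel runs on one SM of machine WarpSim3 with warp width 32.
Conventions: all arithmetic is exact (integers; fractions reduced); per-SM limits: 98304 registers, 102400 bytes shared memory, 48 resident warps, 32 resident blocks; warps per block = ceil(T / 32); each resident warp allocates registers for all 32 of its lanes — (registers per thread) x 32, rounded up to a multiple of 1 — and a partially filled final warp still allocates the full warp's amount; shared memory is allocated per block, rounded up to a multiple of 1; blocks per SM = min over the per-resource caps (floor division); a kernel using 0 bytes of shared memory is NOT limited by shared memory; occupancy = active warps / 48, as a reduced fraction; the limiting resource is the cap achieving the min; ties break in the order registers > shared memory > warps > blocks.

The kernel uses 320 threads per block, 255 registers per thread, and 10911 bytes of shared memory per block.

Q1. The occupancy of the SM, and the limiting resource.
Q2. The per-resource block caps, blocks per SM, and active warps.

Answer: occupancy 5/24, limited by registers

registers: 1 block
shared memory: 9 blocks
warps: 4 blocks
blocks: 32 blocks

Answer: 1 block, 10 active warps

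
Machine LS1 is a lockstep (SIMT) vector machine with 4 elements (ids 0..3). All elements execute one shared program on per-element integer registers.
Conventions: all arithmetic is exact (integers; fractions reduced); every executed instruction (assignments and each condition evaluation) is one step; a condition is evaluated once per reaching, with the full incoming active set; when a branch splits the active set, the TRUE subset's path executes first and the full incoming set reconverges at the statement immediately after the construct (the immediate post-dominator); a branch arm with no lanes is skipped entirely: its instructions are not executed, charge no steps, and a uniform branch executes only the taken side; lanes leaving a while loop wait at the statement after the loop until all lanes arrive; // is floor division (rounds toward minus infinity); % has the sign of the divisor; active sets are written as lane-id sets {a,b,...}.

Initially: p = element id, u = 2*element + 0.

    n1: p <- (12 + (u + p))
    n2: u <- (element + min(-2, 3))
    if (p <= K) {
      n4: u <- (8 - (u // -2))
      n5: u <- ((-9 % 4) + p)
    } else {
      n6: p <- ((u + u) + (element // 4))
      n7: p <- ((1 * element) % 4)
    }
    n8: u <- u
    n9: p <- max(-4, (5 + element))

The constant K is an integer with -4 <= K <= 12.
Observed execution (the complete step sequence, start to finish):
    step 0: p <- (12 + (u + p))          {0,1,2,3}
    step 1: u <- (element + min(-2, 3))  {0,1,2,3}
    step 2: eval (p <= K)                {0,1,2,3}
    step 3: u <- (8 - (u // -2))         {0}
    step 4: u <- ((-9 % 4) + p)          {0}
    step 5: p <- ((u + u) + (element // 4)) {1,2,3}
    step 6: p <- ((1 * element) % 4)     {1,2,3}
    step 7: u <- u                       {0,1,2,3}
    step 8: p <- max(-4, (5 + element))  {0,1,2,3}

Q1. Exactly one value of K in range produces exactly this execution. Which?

Answer: K = 12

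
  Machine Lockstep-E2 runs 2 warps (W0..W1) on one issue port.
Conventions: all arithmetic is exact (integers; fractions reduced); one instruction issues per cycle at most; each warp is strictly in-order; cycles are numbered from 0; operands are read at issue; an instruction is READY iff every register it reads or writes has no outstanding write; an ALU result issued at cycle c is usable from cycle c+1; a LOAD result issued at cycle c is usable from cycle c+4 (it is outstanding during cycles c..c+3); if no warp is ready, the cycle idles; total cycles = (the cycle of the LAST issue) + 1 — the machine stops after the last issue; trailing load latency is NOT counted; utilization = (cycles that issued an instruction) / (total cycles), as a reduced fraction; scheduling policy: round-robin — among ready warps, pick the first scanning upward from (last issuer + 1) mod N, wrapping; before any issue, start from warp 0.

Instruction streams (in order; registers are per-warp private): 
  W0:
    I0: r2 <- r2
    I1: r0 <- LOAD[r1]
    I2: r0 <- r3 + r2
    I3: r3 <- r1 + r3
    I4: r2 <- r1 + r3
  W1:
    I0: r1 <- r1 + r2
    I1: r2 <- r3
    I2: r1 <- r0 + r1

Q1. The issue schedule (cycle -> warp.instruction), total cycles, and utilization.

cycle 0: W0.I0
cycle 1: W1.I0
cycle 2: W0.I1
cycle 3: W1.I1
cycle 4: W1.I2
cycle 5: idle
cycle 6: W0.I2
cycle 7: W0.I3
cycle 8: W0.I4

Answer: 9 cycles, utilization 8/9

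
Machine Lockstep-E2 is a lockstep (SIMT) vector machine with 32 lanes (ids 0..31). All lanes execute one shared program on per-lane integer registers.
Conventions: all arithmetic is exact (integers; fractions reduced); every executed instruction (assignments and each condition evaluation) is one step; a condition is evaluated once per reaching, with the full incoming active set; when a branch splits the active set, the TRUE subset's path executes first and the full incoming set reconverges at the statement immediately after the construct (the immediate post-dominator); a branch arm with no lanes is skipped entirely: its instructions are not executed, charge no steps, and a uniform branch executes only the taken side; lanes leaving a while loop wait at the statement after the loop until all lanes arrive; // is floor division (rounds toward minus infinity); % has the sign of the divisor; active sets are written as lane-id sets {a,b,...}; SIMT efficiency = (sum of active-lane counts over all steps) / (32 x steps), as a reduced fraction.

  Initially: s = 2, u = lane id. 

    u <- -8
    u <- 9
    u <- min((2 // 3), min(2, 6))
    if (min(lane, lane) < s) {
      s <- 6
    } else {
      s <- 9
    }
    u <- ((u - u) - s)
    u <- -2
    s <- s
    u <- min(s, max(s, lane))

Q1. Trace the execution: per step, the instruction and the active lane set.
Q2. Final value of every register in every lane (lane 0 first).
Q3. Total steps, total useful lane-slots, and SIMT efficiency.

step 0: u <- -8                      {0,1,2,3,4,5,6,7,8,9,10,11,12,13,14,15,16,17,18,19,20,21,22,23,24,25,26,27,28,29,30,31}
step 1: u <- 9                       {0,1,2,3,4,5,6,7,8,9,10,11,12,13,14,15,16,17,18,19,20,21,22,23,24,25,26,27,28,29,30,31}
step 2: u <- min((2 // 3), min(2, 6)) {0,1,2,3,4,5,6,7,8,9,10,11,12,13,14,15,16,17,18,19,20,21,22,23,24,25,26,27,28,29,30,31}
step 3: eval (min(lane, lane) < s)   {0,1,2,3,4,5,6,7,8,9,10,11,12,13,14,15,16,17,18,19,20,21,22,23,24,25,26,27,28,29,30,31}
step 4: s <- 6                       {0,1}
step 5: s <- 9                       {2,3,4,5,6,7,8,9,10,11,12,13,14,15,16,17,18,19,20,21,22,23,24,25,26,27,28,29,30,31}
step 6: u <- ((u - u) - s)           {0,1,2,3,4,5,6,7,8,9,10,11,12,13,14,15,16,17,18,19,20,21,22,23,24,25,26,27,28,29,30,31}
step 7: u <- -2                      {0,1,2,3,4,5,6,7,8,9,10,11,12,13,14,15,16,17,18,19,20,21,22,23,24,25,26,27,28,29,30,31}
step 8: s <- s                       {0,1,2,3,4,5,6,7,8,9,10,11,12,13,14,15,16,17,18,19,20,21,22,23,24,25,26,27,28,29,30,31}
step 9: u <- min(s, max(s, lane))    {0,1,2,3,4,5,6,7,8,9,10,11,12,13,14,15,16,17,18,19,20,21,22,23,24,25,26,27,28,29,30,31}

Answer: 10 steps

s: 6,6,9,9,9,9,9,9,9,9,9,9,9,9,9,9,9,9,9,9,9,9,9,9,9,9,9,9,9,9,9,9
u: 6,6,9,9,9,9,9,9,9,9,9,9,9,9,9,9,9,9,9,9,9,9,9,9,9,9,9,9,9,9,9,9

steps = 10; useful = 288; efficiency = 288/320 = 9/10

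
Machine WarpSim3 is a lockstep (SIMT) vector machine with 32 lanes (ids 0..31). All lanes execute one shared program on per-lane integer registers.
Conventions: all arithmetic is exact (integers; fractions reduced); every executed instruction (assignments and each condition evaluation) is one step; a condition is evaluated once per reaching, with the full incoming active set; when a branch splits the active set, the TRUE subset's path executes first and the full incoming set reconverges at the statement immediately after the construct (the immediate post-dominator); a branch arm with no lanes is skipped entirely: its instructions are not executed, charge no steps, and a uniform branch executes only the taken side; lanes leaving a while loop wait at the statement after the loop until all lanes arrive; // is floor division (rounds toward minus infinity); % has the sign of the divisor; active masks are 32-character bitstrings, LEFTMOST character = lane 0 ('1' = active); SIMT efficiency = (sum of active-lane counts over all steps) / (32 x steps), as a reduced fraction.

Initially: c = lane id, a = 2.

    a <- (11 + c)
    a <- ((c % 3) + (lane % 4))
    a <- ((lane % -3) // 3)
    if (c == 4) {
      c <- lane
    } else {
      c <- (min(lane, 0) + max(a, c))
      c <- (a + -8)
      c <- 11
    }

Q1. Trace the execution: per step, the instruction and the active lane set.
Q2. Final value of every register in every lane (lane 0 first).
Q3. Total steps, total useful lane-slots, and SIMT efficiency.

step 0: a <- (11 + c)                11111111111111111111111111111111
step 1: a <- ((c % 3) + (lane % 4))  11111111111111111111111111111111
step 2: a <- ((lane % -3) // 3)      11111111111111111111111111111111
step 3: eval (c == 4)                11111111111111111111111111111111
step 4: c <- lane                    00001000000000000000000000000000
step 5: c <- (min(lane, 0) + max(a, c)) 11110111111111111111111111111111
step 6: c <- (a + -8)                11110111111111111111111111111111
step 7: c <- 11                      11110111111111111111111111111111

Answer: 8 steps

c: 11,11,11,11,4,11,11,11,11,11,11,11,11,11,11,11,11,11,11,11,11,11,11,11,11,11,11,11,11,11,11,11
a: 0,-1,-1,0,-1,-1,0,-1,-1,0,-1,-1,0,-1,-1,0,-1,-1,0,-1,-1,0,-1,-1,0,-1,-1,0,-1,-1,0,-1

steps = 8; useful = 222; efficiency = 222/256 = 111/128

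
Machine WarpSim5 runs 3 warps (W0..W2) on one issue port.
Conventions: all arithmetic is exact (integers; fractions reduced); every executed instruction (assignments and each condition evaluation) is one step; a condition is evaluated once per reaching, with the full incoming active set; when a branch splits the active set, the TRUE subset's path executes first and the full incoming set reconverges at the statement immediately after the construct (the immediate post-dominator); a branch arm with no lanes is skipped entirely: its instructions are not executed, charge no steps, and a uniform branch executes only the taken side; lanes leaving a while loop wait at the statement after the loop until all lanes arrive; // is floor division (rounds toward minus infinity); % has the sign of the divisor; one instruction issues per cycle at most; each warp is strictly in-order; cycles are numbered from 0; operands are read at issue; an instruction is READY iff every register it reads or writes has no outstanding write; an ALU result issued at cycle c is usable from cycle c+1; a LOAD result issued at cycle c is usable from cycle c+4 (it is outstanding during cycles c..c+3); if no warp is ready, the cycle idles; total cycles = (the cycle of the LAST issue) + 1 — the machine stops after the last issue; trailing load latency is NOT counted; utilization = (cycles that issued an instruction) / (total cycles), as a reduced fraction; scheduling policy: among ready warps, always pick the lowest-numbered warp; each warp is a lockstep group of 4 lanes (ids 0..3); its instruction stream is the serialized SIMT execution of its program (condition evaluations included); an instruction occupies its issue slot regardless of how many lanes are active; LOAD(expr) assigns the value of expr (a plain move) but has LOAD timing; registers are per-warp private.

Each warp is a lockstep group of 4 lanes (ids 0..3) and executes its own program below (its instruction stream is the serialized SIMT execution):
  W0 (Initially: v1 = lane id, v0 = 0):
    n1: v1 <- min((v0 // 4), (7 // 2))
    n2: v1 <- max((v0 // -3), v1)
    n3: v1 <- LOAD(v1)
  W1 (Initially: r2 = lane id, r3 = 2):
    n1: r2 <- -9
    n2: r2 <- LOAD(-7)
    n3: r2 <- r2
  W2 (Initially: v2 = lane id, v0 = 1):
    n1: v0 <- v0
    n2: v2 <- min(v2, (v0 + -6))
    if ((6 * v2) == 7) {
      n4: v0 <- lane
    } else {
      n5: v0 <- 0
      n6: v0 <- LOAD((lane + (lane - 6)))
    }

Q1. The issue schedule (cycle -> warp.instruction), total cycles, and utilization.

cycle 0: W0.I0
cycle 1: W0.I1
cycle 2: W0.I2
cycle 3: W1.I0
cycle 4: W1.I1
cycle 5: W2.I0
cycle 6: W2.I1
cycle 7: W2.I2
cycle 8: W1.I2
cycle 9: W2.I3
cycle 10: W2.I4

Answer: 11 cycles, utilization 1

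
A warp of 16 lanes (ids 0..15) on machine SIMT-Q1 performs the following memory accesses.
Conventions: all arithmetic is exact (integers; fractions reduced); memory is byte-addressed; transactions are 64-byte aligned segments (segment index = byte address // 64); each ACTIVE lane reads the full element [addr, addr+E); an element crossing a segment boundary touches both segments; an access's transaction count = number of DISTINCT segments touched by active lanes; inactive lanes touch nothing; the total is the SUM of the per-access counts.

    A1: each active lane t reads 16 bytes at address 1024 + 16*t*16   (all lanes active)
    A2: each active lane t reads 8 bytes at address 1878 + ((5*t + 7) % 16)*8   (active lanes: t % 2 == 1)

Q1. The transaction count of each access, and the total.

A1: 16 transactions
A2: 3 transactions

Answer: 16,3; total 19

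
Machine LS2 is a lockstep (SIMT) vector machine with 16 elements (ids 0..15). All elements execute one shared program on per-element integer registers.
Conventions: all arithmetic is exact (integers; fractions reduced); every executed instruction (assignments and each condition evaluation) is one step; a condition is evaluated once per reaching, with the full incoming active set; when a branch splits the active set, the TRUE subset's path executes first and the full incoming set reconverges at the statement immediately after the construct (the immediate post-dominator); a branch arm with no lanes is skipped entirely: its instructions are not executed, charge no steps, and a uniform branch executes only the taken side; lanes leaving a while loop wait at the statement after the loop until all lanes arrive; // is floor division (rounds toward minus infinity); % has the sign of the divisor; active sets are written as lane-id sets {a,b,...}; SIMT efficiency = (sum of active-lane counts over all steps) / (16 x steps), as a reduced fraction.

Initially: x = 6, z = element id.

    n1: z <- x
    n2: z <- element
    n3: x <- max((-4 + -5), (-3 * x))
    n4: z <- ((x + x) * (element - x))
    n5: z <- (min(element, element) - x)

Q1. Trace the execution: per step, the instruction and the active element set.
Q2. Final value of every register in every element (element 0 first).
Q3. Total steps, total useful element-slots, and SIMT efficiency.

step 0: z <- x                       {0,1,2,3,4,5,6,7,8,9,10,11,12,13,14,15}
step 1: z <- element                 {0,1,2,3,4,5,6,7,8,9,10,11,12,13,14,15}
step 2: x <- max((-4 + -5), (-3 * x)) {0,1,2,3,4,5,6,7,8,9,10,11,12,13,14,15}
step 3: z <- ((x + x) * (element - x)) {0,1,2,3,4,5,6,7,8,9,10,11,12,13,14,15}
step 4: z <- (min(element, element) - x) {0,1,2,3,4,5,6,7,8,9,10,11,12,13,14,15}

Answer: 5 steps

x: -9,-9,-9,-9,-9,-9,-9,-9,-9,-9,-9,-9,-9,-9,-9,-9
z: 9,10,11,12,13,14,15,16,17,18,19,20,21,22,23,24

steps = 5; useful = 80; efficiency = 80/80 = 1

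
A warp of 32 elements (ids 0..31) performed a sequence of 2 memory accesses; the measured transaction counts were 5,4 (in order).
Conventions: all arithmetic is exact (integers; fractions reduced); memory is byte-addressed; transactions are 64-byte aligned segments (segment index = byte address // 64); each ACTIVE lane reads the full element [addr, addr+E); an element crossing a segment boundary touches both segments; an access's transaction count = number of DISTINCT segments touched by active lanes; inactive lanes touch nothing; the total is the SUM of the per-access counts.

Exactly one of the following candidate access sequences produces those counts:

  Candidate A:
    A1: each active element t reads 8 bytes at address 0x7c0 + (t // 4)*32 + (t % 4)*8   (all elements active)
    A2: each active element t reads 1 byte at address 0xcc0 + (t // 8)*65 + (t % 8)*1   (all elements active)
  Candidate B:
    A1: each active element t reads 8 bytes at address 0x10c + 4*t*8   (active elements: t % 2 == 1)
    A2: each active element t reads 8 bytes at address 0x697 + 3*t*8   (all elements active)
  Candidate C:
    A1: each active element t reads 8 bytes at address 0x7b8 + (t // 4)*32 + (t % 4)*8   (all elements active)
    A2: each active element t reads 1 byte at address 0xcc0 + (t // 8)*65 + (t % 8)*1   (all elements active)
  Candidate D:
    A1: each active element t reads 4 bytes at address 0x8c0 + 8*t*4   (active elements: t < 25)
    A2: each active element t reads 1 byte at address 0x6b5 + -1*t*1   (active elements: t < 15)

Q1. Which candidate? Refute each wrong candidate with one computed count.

A: A1 gives 4 transactions, not 5
B: A1 gives 16 transactions, not 5
D: A1 gives 13 transactions, not 5
C: all counts match (5,4)

Answer: C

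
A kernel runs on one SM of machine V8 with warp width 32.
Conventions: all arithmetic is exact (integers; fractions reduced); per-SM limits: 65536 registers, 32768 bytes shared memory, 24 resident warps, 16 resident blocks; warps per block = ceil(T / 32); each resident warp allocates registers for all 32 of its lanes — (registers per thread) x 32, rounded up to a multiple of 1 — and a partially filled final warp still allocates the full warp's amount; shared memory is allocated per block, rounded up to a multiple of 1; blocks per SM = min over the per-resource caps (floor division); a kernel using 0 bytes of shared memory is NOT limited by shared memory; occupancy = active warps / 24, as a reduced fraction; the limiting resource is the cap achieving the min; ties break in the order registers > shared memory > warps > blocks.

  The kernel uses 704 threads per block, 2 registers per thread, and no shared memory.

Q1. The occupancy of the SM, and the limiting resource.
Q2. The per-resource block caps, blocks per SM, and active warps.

Answer: occupancy 11/12, limited by warps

registers: 46 blocks
shared memory: no limit (kernel uses none)
warps: 1 block
blocks: 16 blocks

Answer: 1 block, 22 active warps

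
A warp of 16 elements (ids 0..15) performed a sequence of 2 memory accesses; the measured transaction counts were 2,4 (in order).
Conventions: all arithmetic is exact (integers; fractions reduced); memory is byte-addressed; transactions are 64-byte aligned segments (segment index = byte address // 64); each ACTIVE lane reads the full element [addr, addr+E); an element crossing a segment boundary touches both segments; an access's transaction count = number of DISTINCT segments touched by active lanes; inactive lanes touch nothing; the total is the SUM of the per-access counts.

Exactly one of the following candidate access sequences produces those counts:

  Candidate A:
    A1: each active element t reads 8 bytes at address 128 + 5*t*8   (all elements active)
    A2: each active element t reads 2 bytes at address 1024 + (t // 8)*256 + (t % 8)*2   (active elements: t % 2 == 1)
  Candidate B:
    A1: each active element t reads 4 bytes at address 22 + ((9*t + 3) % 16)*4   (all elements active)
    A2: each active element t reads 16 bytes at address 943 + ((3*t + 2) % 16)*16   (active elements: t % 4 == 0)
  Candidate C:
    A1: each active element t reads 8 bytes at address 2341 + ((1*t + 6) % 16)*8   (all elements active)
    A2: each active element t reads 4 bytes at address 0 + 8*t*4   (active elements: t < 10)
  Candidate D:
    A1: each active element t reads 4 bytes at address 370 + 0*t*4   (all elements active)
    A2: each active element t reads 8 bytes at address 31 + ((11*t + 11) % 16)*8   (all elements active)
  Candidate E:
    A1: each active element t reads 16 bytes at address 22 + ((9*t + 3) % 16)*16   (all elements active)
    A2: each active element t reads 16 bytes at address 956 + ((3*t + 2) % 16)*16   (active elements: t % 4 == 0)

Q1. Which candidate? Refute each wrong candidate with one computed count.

A: A1 gives 10 transactions, not 2
C: A1 gives 3 transactions, not 2
D: A1 gives 1 transaction, not 2
E: A1 gives 5 transactions, not 2
B: all counts match (2,4)

Answer: B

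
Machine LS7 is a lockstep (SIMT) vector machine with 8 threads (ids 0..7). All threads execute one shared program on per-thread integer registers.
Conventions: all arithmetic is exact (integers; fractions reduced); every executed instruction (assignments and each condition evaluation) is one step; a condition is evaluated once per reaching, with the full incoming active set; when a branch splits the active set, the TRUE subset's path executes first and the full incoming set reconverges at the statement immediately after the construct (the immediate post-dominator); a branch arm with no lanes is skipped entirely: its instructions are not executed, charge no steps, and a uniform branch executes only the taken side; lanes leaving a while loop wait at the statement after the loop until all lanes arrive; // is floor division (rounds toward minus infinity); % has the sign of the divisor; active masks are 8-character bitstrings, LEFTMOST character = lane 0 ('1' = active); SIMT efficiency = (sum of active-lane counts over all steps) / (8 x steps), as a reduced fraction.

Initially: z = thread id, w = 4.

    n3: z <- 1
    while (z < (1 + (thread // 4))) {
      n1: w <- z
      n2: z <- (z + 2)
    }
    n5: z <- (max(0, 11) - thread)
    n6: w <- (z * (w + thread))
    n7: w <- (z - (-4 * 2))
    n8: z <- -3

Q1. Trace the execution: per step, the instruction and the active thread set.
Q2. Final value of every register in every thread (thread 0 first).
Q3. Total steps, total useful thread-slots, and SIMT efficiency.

step 0: z <- 1                       11111111
step 1: eval (z < (1 + (thread // 4))) 11111111
step 2: w <- z                       00001111
step 3: z <- (z + 2)                 00001111
step 4: eval (z < (1 + (thread // 4))) 00001111
step 5: z <- (max(0, 11) - thread)   11111111
step 6: w <- (z * (w + thread))      11111111
step 7: w <- (z - (-4 * 2))          11111111
step 8: z <- -3                      11111111

Answer: 9 steps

z: -3,-3,-3,-3,-3,-3,-3,-3
w: 19,18,17,16,15,14,13,12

steps = 9; useful = 60; efficiency = 60/72 = 5/6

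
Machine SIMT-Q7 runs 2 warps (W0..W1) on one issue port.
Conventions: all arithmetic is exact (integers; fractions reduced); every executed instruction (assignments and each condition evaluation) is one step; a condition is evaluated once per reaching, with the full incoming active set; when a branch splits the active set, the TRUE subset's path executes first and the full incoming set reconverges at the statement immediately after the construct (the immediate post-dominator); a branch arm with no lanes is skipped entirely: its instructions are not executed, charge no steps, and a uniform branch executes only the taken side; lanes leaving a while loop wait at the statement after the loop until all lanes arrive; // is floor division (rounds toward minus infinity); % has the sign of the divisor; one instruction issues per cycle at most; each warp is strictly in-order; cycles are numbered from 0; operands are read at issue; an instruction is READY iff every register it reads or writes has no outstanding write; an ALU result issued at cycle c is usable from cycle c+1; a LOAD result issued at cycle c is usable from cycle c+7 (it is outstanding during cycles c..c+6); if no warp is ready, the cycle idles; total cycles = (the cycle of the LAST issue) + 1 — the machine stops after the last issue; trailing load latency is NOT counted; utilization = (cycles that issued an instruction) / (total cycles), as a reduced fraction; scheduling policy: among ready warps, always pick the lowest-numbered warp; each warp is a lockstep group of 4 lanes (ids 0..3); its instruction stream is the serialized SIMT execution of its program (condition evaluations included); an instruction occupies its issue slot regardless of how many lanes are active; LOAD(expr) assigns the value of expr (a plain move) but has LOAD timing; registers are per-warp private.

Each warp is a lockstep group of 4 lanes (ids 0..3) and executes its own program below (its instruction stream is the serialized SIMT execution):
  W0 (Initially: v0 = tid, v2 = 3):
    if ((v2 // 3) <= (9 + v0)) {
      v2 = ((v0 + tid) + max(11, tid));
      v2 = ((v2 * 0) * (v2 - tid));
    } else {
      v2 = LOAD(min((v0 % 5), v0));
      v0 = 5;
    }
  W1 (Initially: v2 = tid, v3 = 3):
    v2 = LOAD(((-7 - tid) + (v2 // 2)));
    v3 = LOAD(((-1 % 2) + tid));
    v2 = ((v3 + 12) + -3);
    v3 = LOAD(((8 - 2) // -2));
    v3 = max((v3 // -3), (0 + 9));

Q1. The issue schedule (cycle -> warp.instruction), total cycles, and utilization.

cycle 0: W0.I0
cycle 1: W0.I1
cycle 2: W0.I2
cycle 3: W1.I0
cycle 4: W1.I1
cycle 5: idle
cycle 6: idle
cycle 7: idle
cycle 8: idle
cycle 9: idle
cycle 10: idle
cycle 11: W1.I2
cycle 12: W1.I3
cycle 13: idle
cycle 14: idle
cycle 15: idle
cycle 16: idle
cycle 17: idle
cycle 18: idle
cycle 19: W1.I4

Answer: 20 cycles, utilization 2/5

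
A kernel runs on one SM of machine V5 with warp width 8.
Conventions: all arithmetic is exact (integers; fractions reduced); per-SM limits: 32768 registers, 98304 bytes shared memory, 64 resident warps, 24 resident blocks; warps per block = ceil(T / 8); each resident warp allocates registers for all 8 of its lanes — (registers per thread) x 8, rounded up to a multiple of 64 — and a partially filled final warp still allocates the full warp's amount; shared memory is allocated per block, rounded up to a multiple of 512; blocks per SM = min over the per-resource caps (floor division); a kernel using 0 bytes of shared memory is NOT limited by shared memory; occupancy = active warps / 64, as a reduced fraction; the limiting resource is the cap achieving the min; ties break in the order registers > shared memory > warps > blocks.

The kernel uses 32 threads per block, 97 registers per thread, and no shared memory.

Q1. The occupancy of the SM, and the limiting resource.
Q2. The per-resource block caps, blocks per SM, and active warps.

Answer: occupancy 9/16, limited by registers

registers: 9 blocks
shared memory: no limit (kernel uses none)
warps: 16 blocks
blocks: 24 blocks

Answer: 9 blocks, 36 active warps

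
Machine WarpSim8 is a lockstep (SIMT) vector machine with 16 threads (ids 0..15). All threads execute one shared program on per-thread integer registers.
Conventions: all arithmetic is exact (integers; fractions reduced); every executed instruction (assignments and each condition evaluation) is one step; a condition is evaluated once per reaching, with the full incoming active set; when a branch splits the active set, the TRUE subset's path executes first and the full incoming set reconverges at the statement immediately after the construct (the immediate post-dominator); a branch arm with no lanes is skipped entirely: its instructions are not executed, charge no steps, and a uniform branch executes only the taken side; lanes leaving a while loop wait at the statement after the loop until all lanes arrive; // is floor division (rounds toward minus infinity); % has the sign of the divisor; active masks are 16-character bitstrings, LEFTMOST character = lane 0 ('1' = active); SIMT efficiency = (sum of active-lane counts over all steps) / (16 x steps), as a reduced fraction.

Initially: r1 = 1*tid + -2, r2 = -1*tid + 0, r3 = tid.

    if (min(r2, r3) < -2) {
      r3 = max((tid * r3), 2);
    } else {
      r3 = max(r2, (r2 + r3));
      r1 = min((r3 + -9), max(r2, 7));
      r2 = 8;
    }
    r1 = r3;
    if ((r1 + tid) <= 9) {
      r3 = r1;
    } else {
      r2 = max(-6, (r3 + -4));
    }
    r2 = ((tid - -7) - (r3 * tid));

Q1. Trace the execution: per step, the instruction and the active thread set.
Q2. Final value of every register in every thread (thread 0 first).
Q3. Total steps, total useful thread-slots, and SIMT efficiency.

step 0: eval (min(r2, r3) < -2)      1111111111111111
step 1: r3 <- max((tid * r3), 2)     0001111111111111
step 2: r3 <- max(r2, (r2 + r3))     1110000000000000
step 3: r1 <- min((r3 + -9), max(r2, 7)) 1110000000000000
step 4: r2 <- 8                      1110000000000000
step 5: r1 <- r3                     1111111111111111
step 6: eval ((r1 + tid) <= 9)       1111111111111111
step 7: r3 <- r1                     1110000000000000
step 8: r2 <- max(-6, (r3 + -4))     0001111111111111
step 9: r2 <- ((tid - -7) - (r3 * tid)) 1111111111111111

Answer: 10 steps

r1: 0,0,0,9,16,25,36,49,64,81,100,121,144,169,196,225
r2: 7,8,9,-17,-53,-113,-203,-329,-497,-713,-983,-1313,-1709,-2177,-2723,-3353
r3: 0,0,0,9,16,25,36,49,64,81,100,121,144,169,196,225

steps = 10; useful = 102; efficiency = 102/160 = 51/80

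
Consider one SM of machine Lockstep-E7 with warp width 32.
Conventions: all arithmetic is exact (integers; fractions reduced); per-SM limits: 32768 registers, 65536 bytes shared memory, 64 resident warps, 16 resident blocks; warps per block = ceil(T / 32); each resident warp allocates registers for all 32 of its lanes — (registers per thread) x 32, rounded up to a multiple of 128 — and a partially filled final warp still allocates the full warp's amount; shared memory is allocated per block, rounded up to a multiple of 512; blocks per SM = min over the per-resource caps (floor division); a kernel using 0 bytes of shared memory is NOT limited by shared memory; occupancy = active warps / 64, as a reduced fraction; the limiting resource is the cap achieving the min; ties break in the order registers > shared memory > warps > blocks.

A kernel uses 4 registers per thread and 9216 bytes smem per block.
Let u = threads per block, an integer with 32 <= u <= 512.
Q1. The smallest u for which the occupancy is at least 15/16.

Answer: u = 257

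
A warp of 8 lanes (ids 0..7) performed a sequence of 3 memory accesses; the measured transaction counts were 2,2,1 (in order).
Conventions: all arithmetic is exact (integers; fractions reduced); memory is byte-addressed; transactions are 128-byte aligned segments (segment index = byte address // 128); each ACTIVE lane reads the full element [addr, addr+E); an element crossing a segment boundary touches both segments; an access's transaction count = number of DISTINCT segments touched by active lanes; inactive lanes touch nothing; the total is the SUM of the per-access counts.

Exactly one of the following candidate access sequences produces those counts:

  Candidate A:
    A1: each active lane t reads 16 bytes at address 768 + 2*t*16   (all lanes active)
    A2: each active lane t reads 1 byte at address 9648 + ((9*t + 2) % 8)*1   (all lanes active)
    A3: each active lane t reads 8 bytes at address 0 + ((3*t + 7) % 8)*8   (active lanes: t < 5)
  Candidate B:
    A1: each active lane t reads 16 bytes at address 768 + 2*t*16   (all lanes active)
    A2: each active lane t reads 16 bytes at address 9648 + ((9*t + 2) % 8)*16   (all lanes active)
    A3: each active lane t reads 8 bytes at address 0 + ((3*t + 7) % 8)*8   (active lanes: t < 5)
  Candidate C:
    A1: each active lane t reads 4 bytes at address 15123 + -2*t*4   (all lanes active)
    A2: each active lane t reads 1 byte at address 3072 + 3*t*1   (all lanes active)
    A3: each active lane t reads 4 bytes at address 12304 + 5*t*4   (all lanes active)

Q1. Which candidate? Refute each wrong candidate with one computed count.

A: A2 gives 1 transaction, not 2
C: A2 gives 1 transaction, not 2
B: all counts match (2,2,1)

Answer: B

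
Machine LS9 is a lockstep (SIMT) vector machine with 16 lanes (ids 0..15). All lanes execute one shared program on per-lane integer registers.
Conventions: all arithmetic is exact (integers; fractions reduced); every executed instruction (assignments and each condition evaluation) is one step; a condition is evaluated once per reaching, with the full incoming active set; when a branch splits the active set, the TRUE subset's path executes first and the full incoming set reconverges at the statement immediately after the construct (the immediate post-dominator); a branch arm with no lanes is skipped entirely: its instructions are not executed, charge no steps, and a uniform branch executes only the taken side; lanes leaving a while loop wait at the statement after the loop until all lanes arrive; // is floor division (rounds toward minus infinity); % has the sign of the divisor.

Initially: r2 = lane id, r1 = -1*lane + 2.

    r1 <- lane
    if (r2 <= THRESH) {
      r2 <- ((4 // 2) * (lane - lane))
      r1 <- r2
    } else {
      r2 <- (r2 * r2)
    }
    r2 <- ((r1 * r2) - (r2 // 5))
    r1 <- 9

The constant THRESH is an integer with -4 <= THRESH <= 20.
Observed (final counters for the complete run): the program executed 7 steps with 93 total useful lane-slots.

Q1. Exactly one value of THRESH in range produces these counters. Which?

Answer: THRESH = 12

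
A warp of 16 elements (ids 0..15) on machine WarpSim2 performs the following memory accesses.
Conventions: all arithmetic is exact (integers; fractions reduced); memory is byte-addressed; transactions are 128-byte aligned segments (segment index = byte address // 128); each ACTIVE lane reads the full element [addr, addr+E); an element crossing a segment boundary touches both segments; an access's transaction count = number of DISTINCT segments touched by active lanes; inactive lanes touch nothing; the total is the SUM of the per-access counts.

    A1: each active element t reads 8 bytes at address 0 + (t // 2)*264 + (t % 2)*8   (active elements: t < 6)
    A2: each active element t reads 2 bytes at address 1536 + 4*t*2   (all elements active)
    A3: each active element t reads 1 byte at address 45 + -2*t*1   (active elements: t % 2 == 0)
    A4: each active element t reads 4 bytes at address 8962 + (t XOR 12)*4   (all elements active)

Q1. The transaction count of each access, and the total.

A1: 3 transactions
A2: 1 transaction
A3: 1 transaction
A4: 1 transaction

Answer: 3,1,1,1; total 6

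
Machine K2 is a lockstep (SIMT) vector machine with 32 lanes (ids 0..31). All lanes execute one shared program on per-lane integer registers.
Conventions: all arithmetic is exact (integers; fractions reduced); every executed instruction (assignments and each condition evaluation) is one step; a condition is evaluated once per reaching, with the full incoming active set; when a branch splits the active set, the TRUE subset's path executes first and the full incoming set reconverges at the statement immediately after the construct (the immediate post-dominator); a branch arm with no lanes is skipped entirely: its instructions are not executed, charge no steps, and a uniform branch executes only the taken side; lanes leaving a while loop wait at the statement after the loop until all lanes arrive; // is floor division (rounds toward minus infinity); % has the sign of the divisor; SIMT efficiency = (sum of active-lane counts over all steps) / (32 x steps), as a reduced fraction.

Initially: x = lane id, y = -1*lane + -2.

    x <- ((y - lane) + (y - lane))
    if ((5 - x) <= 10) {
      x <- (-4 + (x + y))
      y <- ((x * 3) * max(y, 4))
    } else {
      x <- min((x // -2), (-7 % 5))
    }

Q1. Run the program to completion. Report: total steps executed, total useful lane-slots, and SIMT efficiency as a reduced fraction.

Answer: 5 steps, 97 useful, 97/160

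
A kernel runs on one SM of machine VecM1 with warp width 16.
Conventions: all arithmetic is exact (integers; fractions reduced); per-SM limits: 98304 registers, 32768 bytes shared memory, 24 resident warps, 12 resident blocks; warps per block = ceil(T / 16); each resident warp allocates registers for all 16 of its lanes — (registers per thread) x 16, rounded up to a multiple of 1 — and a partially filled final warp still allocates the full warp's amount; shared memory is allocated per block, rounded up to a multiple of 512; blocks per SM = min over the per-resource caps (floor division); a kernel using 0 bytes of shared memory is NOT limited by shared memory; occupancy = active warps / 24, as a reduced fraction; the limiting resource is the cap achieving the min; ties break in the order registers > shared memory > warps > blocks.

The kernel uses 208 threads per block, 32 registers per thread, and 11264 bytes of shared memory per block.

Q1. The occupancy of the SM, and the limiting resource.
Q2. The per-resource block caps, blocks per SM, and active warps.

Answer: occupancy 13/24, limited by warps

registers: 14 blocks
shared memory: 2 blocks
warps: 1 block
blocks: 12 blocks

Answer: 1 block, 13 active warps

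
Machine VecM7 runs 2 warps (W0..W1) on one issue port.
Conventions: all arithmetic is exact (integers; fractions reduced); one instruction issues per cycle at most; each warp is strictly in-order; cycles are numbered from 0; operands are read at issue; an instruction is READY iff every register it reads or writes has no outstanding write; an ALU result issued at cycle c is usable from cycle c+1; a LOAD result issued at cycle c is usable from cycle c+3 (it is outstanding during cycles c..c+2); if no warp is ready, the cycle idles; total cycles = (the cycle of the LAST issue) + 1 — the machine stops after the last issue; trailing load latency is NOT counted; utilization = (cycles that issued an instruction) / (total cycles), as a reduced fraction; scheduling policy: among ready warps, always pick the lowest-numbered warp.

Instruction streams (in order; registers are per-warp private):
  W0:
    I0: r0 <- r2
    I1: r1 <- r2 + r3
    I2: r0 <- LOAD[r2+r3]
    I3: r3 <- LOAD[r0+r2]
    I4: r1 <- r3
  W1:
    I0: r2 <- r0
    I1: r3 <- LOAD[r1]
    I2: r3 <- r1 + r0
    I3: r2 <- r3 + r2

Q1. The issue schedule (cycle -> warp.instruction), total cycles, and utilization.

cycle 0: W0.I0
cycle 1: W0.I1
cycle 2: W0.I2
cycle 3: W1.I0
cycle 4: W1.I1
cycle 5: W0.I3
cycle 6: idle
cycle 7: W1.I2
cycle 8: W0.I4
cycle 9: W1.I3

Answer: 10 cycles, utilization 9/10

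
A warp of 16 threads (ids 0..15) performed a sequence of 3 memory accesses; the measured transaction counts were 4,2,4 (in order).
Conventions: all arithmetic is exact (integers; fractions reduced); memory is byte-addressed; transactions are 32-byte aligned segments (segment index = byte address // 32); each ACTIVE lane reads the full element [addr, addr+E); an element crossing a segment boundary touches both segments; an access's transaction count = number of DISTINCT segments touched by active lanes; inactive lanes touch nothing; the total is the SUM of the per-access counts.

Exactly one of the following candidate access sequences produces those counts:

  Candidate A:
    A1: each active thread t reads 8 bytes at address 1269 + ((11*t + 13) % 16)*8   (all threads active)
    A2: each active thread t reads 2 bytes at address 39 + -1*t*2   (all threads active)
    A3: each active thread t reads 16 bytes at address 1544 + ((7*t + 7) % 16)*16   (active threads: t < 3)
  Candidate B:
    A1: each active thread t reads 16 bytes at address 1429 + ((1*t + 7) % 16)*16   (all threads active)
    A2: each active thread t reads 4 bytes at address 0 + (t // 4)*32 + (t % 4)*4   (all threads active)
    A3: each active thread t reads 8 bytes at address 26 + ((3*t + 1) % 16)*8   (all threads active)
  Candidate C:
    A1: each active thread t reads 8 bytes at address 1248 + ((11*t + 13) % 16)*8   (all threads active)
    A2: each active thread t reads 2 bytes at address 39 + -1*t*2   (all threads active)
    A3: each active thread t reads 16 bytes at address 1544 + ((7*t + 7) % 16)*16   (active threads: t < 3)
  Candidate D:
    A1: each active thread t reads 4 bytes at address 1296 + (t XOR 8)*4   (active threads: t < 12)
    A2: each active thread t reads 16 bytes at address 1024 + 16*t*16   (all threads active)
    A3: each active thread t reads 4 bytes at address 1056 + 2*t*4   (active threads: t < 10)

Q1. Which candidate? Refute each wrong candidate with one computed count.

A: A1 gives 5 transactions, not 4
B: A1 gives 9 transactions, not 4
D: A1 gives 3 transactions, not 4
C: all counts match (4,2,4)

Answer: C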